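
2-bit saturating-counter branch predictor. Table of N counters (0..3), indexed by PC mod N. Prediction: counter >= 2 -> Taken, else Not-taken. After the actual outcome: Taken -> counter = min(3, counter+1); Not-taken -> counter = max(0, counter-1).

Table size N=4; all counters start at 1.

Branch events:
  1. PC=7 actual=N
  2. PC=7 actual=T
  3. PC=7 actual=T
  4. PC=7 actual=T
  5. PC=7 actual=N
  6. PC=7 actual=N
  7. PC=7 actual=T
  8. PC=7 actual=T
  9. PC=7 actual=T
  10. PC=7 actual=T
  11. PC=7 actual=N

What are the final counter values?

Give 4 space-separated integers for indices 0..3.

Ev 1: PC=7 idx=3 pred=N actual=N -> ctr[3]=0
Ev 2: PC=7 idx=3 pred=N actual=T -> ctr[3]=1
Ev 3: PC=7 idx=3 pred=N actual=T -> ctr[3]=2
Ev 4: PC=7 idx=3 pred=T actual=T -> ctr[3]=3
Ev 5: PC=7 idx=3 pred=T actual=N -> ctr[3]=2
Ev 6: PC=7 idx=3 pred=T actual=N -> ctr[3]=1
Ev 7: PC=7 idx=3 pred=N actual=T -> ctr[3]=2
Ev 8: PC=7 idx=3 pred=T actual=T -> ctr[3]=3
Ev 9: PC=7 idx=3 pred=T actual=T -> ctr[3]=3
Ev 10: PC=7 idx=3 pred=T actual=T -> ctr[3]=3
Ev 11: PC=7 idx=3 pred=T actual=N -> ctr[3]=2

Answer: 1 1 1 2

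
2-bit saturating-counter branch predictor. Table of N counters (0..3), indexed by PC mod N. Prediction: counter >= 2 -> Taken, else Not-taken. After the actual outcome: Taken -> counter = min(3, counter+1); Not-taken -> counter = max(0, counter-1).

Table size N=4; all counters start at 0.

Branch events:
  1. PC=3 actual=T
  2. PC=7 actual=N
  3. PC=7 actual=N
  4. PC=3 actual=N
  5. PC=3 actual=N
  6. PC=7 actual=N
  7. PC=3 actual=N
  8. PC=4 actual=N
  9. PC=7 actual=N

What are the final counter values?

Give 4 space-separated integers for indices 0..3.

Answer: 0 0 0 0

Derivation:
Ev 1: PC=3 idx=3 pred=N actual=T -> ctr[3]=1
Ev 2: PC=7 idx=3 pred=N actual=N -> ctr[3]=0
Ev 3: PC=7 idx=3 pred=N actual=N -> ctr[3]=0
Ev 4: PC=3 idx=3 pred=N actual=N -> ctr[3]=0
Ev 5: PC=3 idx=3 pred=N actual=N -> ctr[3]=0
Ev 6: PC=7 idx=3 pred=N actual=N -> ctr[3]=0
Ev 7: PC=3 idx=3 pred=N actual=N -> ctr[3]=0
Ev 8: PC=4 idx=0 pred=N actual=N -> ctr[0]=0
Ev 9: PC=7 idx=3 pred=N actual=N -> ctr[3]=0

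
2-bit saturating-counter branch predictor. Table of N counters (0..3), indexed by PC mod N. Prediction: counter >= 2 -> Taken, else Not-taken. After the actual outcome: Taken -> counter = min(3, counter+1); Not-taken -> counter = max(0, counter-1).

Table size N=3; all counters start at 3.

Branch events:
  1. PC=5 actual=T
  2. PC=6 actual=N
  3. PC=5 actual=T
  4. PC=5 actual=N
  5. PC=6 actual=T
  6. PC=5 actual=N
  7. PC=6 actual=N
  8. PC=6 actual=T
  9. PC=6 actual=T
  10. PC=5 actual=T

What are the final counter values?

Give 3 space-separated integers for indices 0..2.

Answer: 3 3 2

Derivation:
Ev 1: PC=5 idx=2 pred=T actual=T -> ctr[2]=3
Ev 2: PC=6 idx=0 pred=T actual=N -> ctr[0]=2
Ev 3: PC=5 idx=2 pred=T actual=T -> ctr[2]=3
Ev 4: PC=5 idx=2 pred=T actual=N -> ctr[2]=2
Ev 5: PC=6 idx=0 pred=T actual=T -> ctr[0]=3
Ev 6: PC=5 idx=2 pred=T actual=N -> ctr[2]=1
Ev 7: PC=6 idx=0 pred=T actual=N -> ctr[0]=2
Ev 8: PC=6 idx=0 pred=T actual=T -> ctr[0]=3
Ev 9: PC=6 idx=0 pred=T actual=T -> ctr[0]=3
Ev 10: PC=5 idx=2 pred=N actual=T -> ctr[2]=2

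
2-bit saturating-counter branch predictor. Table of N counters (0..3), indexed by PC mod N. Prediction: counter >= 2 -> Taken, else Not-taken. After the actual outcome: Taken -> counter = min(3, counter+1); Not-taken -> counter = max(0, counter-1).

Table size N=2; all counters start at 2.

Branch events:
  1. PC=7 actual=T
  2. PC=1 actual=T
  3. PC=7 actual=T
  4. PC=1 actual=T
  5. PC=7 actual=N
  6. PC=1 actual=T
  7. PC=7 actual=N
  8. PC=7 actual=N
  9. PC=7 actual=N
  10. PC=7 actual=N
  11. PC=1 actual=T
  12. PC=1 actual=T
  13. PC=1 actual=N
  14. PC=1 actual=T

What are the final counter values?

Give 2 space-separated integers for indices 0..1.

Answer: 2 2

Derivation:
Ev 1: PC=7 idx=1 pred=T actual=T -> ctr[1]=3
Ev 2: PC=1 idx=1 pred=T actual=T -> ctr[1]=3
Ev 3: PC=7 idx=1 pred=T actual=T -> ctr[1]=3
Ev 4: PC=1 idx=1 pred=T actual=T -> ctr[1]=3
Ev 5: PC=7 idx=1 pred=T actual=N -> ctr[1]=2
Ev 6: PC=1 idx=1 pred=T actual=T -> ctr[1]=3
Ev 7: PC=7 idx=1 pred=T actual=N -> ctr[1]=2
Ev 8: PC=7 idx=1 pred=T actual=N -> ctr[1]=1
Ev 9: PC=7 idx=1 pred=N actual=N -> ctr[1]=0
Ev 10: PC=7 idx=1 pred=N actual=N -> ctr[1]=0
Ev 11: PC=1 idx=1 pred=N actual=T -> ctr[1]=1
Ev 12: PC=1 idx=1 pred=N actual=T -> ctr[1]=2
Ev 13: PC=1 idx=1 pred=T actual=N -> ctr[1]=1
Ev 14: PC=1 idx=1 pred=N actual=T -> ctr[1]=2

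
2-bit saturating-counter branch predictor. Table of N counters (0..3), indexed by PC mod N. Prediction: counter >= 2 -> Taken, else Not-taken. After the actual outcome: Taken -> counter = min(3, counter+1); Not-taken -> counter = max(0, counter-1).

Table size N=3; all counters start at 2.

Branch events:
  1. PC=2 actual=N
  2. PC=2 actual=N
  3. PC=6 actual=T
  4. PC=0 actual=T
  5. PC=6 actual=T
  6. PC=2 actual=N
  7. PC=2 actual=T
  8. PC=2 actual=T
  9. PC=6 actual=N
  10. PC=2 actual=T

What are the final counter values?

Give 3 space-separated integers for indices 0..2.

Answer: 2 2 3

Derivation:
Ev 1: PC=2 idx=2 pred=T actual=N -> ctr[2]=1
Ev 2: PC=2 idx=2 pred=N actual=N -> ctr[2]=0
Ev 3: PC=6 idx=0 pred=T actual=T -> ctr[0]=3
Ev 4: PC=0 idx=0 pred=T actual=T -> ctr[0]=3
Ev 5: PC=6 idx=0 pred=T actual=T -> ctr[0]=3
Ev 6: PC=2 idx=2 pred=N actual=N -> ctr[2]=0
Ev 7: PC=2 idx=2 pred=N actual=T -> ctr[2]=1
Ev 8: PC=2 idx=2 pred=N actual=T -> ctr[2]=2
Ev 9: PC=6 idx=0 pred=T actual=N -> ctr[0]=2
Ev 10: PC=2 idx=2 pred=T actual=T -> ctr[2]=3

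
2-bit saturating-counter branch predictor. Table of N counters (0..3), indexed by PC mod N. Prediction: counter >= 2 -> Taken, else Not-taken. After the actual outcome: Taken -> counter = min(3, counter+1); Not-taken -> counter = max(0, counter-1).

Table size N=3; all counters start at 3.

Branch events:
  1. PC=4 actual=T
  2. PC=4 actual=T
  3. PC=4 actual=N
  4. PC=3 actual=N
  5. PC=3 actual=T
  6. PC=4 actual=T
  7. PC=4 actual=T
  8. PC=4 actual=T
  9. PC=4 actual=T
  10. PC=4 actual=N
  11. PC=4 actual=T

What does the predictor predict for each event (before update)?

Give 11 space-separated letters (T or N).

Answer: T T T T T T T T T T T

Derivation:
Ev 1: PC=4 idx=1 pred=T actual=T -> ctr[1]=3
Ev 2: PC=4 idx=1 pred=T actual=T -> ctr[1]=3
Ev 3: PC=4 idx=1 pred=T actual=N -> ctr[1]=2
Ev 4: PC=3 idx=0 pred=T actual=N -> ctr[0]=2
Ev 5: PC=3 idx=0 pred=T actual=T -> ctr[0]=3
Ev 6: PC=4 idx=1 pred=T actual=T -> ctr[1]=3
Ev 7: PC=4 idx=1 pred=T actual=T -> ctr[1]=3
Ev 8: PC=4 idx=1 pred=T actual=T -> ctr[1]=3
Ev 9: PC=4 idx=1 pred=T actual=T -> ctr[1]=3
Ev 10: PC=4 idx=1 pred=T actual=N -> ctr[1]=2
Ev 11: PC=4 idx=1 pred=T actual=T -> ctr[1]=3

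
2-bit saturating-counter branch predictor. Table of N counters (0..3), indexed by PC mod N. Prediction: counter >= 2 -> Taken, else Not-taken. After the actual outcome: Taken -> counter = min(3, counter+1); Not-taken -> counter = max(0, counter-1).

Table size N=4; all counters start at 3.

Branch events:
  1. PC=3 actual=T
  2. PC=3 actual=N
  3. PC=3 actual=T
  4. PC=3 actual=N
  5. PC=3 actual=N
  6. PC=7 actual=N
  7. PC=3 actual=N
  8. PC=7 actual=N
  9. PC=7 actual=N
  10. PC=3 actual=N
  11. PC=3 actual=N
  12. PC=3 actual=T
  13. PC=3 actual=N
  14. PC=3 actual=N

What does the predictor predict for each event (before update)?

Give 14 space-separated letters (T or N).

Ev 1: PC=3 idx=3 pred=T actual=T -> ctr[3]=3
Ev 2: PC=3 idx=3 pred=T actual=N -> ctr[3]=2
Ev 3: PC=3 idx=3 pred=T actual=T -> ctr[3]=3
Ev 4: PC=3 idx=3 pred=T actual=N -> ctr[3]=2
Ev 5: PC=3 idx=3 pred=T actual=N -> ctr[3]=1
Ev 6: PC=7 idx=3 pred=N actual=N -> ctr[3]=0
Ev 7: PC=3 idx=3 pred=N actual=N -> ctr[3]=0
Ev 8: PC=7 idx=3 pred=N actual=N -> ctr[3]=0
Ev 9: PC=7 idx=3 pred=N actual=N -> ctr[3]=0
Ev 10: PC=3 idx=3 pred=N actual=N -> ctr[3]=0
Ev 11: PC=3 idx=3 pred=N actual=N -> ctr[3]=0
Ev 12: PC=3 idx=3 pred=N actual=T -> ctr[3]=1
Ev 13: PC=3 idx=3 pred=N actual=N -> ctr[3]=0
Ev 14: PC=3 idx=3 pred=N actual=N -> ctr[3]=0

Answer: T T T T T N N N N N N N N N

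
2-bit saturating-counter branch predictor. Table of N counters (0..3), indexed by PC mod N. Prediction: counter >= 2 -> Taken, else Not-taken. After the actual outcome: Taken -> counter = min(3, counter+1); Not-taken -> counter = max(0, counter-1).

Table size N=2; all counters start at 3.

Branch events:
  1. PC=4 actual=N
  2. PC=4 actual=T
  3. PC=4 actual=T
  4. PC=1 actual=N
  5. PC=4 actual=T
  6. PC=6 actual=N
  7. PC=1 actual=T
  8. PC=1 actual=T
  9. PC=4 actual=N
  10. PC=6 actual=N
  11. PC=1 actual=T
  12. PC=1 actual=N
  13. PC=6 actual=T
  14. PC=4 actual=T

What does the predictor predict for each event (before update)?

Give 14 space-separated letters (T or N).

Ev 1: PC=4 idx=0 pred=T actual=N -> ctr[0]=2
Ev 2: PC=4 idx=0 pred=T actual=T -> ctr[0]=3
Ev 3: PC=4 idx=0 pred=T actual=T -> ctr[0]=3
Ev 4: PC=1 idx=1 pred=T actual=N -> ctr[1]=2
Ev 5: PC=4 idx=0 pred=T actual=T -> ctr[0]=3
Ev 6: PC=6 idx=0 pred=T actual=N -> ctr[0]=2
Ev 7: PC=1 idx=1 pred=T actual=T -> ctr[1]=3
Ev 8: PC=1 idx=1 pred=T actual=T -> ctr[1]=3
Ev 9: PC=4 idx=0 pred=T actual=N -> ctr[0]=1
Ev 10: PC=6 idx=0 pred=N actual=N -> ctr[0]=0
Ev 11: PC=1 idx=1 pred=T actual=T -> ctr[1]=3
Ev 12: PC=1 idx=1 pred=T actual=N -> ctr[1]=2
Ev 13: PC=6 idx=0 pred=N actual=T -> ctr[0]=1
Ev 14: PC=4 idx=0 pred=N actual=T -> ctr[0]=2

Answer: T T T T T T T T T N T T N N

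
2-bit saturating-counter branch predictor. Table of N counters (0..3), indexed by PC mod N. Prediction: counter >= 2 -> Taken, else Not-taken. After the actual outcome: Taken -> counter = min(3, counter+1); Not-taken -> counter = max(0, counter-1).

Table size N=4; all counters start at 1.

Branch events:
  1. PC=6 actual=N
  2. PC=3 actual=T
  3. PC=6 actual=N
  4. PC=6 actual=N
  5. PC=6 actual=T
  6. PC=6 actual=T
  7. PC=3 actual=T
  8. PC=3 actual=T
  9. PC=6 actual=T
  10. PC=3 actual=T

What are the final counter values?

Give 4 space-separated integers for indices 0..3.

Answer: 1 1 3 3

Derivation:
Ev 1: PC=6 idx=2 pred=N actual=N -> ctr[2]=0
Ev 2: PC=3 idx=3 pred=N actual=T -> ctr[3]=2
Ev 3: PC=6 idx=2 pred=N actual=N -> ctr[2]=0
Ev 4: PC=6 idx=2 pred=N actual=N -> ctr[2]=0
Ev 5: PC=6 idx=2 pred=N actual=T -> ctr[2]=1
Ev 6: PC=6 idx=2 pred=N actual=T -> ctr[2]=2
Ev 7: PC=3 idx=3 pred=T actual=T -> ctr[3]=3
Ev 8: PC=3 idx=3 pred=T actual=T -> ctr[3]=3
Ev 9: PC=6 idx=2 pred=T actual=T -> ctr[2]=3
Ev 10: PC=3 idx=3 pred=T actual=T -> ctr[3]=3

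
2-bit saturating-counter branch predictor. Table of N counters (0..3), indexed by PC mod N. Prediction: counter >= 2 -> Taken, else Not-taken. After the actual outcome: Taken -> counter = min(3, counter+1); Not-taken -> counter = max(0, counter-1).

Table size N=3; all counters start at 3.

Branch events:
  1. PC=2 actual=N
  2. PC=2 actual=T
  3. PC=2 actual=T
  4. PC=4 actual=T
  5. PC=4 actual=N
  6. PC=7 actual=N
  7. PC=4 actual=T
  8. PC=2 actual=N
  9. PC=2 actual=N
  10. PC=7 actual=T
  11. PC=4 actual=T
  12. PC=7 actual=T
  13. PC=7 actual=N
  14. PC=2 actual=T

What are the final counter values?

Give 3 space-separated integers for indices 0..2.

Answer: 3 2 2

Derivation:
Ev 1: PC=2 idx=2 pred=T actual=N -> ctr[2]=2
Ev 2: PC=2 idx=2 pred=T actual=T -> ctr[2]=3
Ev 3: PC=2 idx=2 pred=T actual=T -> ctr[2]=3
Ev 4: PC=4 idx=1 pred=T actual=T -> ctr[1]=3
Ev 5: PC=4 idx=1 pred=T actual=N -> ctr[1]=2
Ev 6: PC=7 idx=1 pred=T actual=N -> ctr[1]=1
Ev 7: PC=4 idx=1 pred=N actual=T -> ctr[1]=2
Ev 8: PC=2 idx=2 pred=T actual=N -> ctr[2]=2
Ev 9: PC=2 idx=2 pred=T actual=N -> ctr[2]=1
Ev 10: PC=7 idx=1 pred=T actual=T -> ctr[1]=3
Ev 11: PC=4 idx=1 pred=T actual=T -> ctr[1]=3
Ev 12: PC=7 idx=1 pred=T actual=T -> ctr[1]=3
Ev 13: PC=7 idx=1 pred=T actual=N -> ctr[1]=2
Ev 14: PC=2 idx=2 pred=N actual=T -> ctr[2]=2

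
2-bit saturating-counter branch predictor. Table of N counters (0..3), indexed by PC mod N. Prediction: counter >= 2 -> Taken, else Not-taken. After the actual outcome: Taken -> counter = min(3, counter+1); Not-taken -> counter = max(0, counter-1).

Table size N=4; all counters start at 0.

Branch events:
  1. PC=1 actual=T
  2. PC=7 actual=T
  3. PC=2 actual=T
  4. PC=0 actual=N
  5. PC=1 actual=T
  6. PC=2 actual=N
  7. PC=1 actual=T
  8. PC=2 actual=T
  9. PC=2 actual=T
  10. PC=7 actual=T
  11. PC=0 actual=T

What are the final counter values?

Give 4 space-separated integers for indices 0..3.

Answer: 1 3 2 2

Derivation:
Ev 1: PC=1 idx=1 pred=N actual=T -> ctr[1]=1
Ev 2: PC=7 idx=3 pred=N actual=T -> ctr[3]=1
Ev 3: PC=2 idx=2 pred=N actual=T -> ctr[2]=1
Ev 4: PC=0 idx=0 pred=N actual=N -> ctr[0]=0
Ev 5: PC=1 idx=1 pred=N actual=T -> ctr[1]=2
Ev 6: PC=2 idx=2 pred=N actual=N -> ctr[2]=0
Ev 7: PC=1 idx=1 pred=T actual=T -> ctr[1]=3
Ev 8: PC=2 idx=2 pred=N actual=T -> ctr[2]=1
Ev 9: PC=2 idx=2 pred=N actual=T -> ctr[2]=2
Ev 10: PC=7 idx=3 pred=N actual=T -> ctr[3]=2
Ev 11: PC=0 idx=0 pred=N actual=T -> ctr[0]=1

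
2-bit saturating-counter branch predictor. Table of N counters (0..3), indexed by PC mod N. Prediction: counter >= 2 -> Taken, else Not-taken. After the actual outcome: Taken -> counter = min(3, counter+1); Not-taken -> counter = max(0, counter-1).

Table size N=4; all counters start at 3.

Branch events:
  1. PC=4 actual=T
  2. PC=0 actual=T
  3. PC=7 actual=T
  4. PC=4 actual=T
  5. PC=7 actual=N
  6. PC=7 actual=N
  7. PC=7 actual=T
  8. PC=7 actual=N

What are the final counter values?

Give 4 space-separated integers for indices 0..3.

Ev 1: PC=4 idx=0 pred=T actual=T -> ctr[0]=3
Ev 2: PC=0 idx=0 pred=T actual=T -> ctr[0]=3
Ev 3: PC=7 idx=3 pred=T actual=T -> ctr[3]=3
Ev 4: PC=4 idx=0 pred=T actual=T -> ctr[0]=3
Ev 5: PC=7 idx=3 pred=T actual=N -> ctr[3]=2
Ev 6: PC=7 idx=3 pred=T actual=N -> ctr[3]=1
Ev 7: PC=7 idx=3 pred=N actual=T -> ctr[3]=2
Ev 8: PC=7 idx=3 pred=T actual=N -> ctr[3]=1

Answer: 3 3 3 1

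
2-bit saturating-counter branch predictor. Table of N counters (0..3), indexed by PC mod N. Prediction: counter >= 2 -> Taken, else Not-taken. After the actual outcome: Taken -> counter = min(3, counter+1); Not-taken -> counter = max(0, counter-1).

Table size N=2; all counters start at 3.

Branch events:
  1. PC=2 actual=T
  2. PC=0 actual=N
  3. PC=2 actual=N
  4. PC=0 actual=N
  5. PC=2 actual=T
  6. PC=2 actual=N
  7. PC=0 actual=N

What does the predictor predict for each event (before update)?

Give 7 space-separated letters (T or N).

Ev 1: PC=2 idx=0 pred=T actual=T -> ctr[0]=3
Ev 2: PC=0 idx=0 pred=T actual=N -> ctr[0]=2
Ev 3: PC=2 idx=0 pred=T actual=N -> ctr[0]=1
Ev 4: PC=0 idx=0 pred=N actual=N -> ctr[0]=0
Ev 5: PC=2 idx=0 pred=N actual=T -> ctr[0]=1
Ev 6: PC=2 idx=0 pred=N actual=N -> ctr[0]=0
Ev 7: PC=0 idx=0 pred=N actual=N -> ctr[0]=0

Answer: T T T N N N N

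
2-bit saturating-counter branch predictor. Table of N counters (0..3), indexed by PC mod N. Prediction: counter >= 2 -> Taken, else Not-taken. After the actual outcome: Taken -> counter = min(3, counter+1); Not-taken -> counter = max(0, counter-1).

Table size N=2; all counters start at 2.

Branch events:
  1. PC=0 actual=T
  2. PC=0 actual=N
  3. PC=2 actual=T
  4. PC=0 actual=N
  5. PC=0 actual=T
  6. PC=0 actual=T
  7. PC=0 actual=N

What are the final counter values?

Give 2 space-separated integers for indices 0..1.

Ev 1: PC=0 idx=0 pred=T actual=T -> ctr[0]=3
Ev 2: PC=0 idx=0 pred=T actual=N -> ctr[0]=2
Ev 3: PC=2 idx=0 pred=T actual=T -> ctr[0]=3
Ev 4: PC=0 idx=0 pred=T actual=N -> ctr[0]=2
Ev 5: PC=0 idx=0 pred=T actual=T -> ctr[0]=3
Ev 6: PC=0 idx=0 pred=T actual=T -> ctr[0]=3
Ev 7: PC=0 idx=0 pred=T actual=N -> ctr[0]=2

Answer: 2 2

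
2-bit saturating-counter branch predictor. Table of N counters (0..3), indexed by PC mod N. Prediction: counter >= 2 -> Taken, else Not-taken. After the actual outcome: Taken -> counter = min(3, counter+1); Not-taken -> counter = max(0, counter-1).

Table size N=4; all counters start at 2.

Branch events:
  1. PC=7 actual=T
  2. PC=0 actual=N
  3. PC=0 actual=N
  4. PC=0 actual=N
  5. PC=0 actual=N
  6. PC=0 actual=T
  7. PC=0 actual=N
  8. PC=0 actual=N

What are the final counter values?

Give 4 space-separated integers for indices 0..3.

Answer: 0 2 2 3

Derivation:
Ev 1: PC=7 idx=3 pred=T actual=T -> ctr[3]=3
Ev 2: PC=0 idx=0 pred=T actual=N -> ctr[0]=1
Ev 3: PC=0 idx=0 pred=N actual=N -> ctr[0]=0
Ev 4: PC=0 idx=0 pred=N actual=N -> ctr[0]=0
Ev 5: PC=0 idx=0 pred=N actual=N -> ctr[0]=0
Ev 6: PC=0 idx=0 pred=N actual=T -> ctr[0]=1
Ev 7: PC=0 idx=0 pred=N actual=N -> ctr[0]=0
Ev 8: PC=0 idx=0 pred=N actual=N -> ctr[0]=0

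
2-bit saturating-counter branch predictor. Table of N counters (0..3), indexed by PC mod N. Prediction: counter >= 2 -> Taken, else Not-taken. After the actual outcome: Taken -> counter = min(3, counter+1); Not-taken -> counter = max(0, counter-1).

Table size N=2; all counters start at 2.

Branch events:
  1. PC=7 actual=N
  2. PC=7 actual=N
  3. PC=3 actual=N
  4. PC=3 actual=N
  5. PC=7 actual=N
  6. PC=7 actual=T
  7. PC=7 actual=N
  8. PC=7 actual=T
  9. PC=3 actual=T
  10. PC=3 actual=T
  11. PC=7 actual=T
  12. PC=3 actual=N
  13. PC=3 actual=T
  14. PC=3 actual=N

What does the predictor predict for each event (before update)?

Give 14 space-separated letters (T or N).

Ev 1: PC=7 idx=1 pred=T actual=N -> ctr[1]=1
Ev 2: PC=7 idx=1 pred=N actual=N -> ctr[1]=0
Ev 3: PC=3 idx=1 pred=N actual=N -> ctr[1]=0
Ev 4: PC=3 idx=1 pred=N actual=N -> ctr[1]=0
Ev 5: PC=7 idx=1 pred=N actual=N -> ctr[1]=0
Ev 6: PC=7 idx=1 pred=N actual=T -> ctr[1]=1
Ev 7: PC=7 idx=1 pred=N actual=N -> ctr[1]=0
Ev 8: PC=7 idx=1 pred=N actual=T -> ctr[1]=1
Ev 9: PC=3 idx=1 pred=N actual=T -> ctr[1]=2
Ev 10: PC=3 idx=1 pred=T actual=T -> ctr[1]=3
Ev 11: PC=7 idx=1 pred=T actual=T -> ctr[1]=3
Ev 12: PC=3 idx=1 pred=T actual=N -> ctr[1]=2
Ev 13: PC=3 idx=1 pred=T actual=T -> ctr[1]=3
Ev 14: PC=3 idx=1 pred=T actual=N -> ctr[1]=2

Answer: T N N N N N N N N T T T T T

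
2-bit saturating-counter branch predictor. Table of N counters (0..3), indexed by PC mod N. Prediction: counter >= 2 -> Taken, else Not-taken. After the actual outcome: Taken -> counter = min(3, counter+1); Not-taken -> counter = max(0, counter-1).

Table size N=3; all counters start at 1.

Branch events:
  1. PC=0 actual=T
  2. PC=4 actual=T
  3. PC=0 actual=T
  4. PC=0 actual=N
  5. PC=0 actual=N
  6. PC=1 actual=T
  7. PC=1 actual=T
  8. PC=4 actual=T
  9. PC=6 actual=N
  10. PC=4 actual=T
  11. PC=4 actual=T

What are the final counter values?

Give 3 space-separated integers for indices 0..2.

Answer: 0 3 1

Derivation:
Ev 1: PC=0 idx=0 pred=N actual=T -> ctr[0]=2
Ev 2: PC=4 idx=1 pred=N actual=T -> ctr[1]=2
Ev 3: PC=0 idx=0 pred=T actual=T -> ctr[0]=3
Ev 4: PC=0 idx=0 pred=T actual=N -> ctr[0]=2
Ev 5: PC=0 idx=0 pred=T actual=N -> ctr[0]=1
Ev 6: PC=1 idx=1 pred=T actual=T -> ctr[1]=3
Ev 7: PC=1 idx=1 pred=T actual=T -> ctr[1]=3
Ev 8: PC=4 idx=1 pred=T actual=T -> ctr[1]=3
Ev 9: PC=6 idx=0 pred=N actual=N -> ctr[0]=0
Ev 10: PC=4 idx=1 pred=T actual=T -> ctr[1]=3
Ev 11: PC=4 idx=1 pred=T actual=T -> ctr[1]=3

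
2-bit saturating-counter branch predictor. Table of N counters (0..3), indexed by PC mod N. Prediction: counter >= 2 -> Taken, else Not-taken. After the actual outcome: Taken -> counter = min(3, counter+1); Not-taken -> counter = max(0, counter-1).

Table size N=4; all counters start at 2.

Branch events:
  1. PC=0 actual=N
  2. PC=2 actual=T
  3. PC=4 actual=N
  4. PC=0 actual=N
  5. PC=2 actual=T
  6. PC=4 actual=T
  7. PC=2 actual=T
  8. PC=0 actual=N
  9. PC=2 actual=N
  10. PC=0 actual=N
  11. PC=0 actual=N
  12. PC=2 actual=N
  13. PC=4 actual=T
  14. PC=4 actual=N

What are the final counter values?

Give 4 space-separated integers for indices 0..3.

Ev 1: PC=0 idx=0 pred=T actual=N -> ctr[0]=1
Ev 2: PC=2 idx=2 pred=T actual=T -> ctr[2]=3
Ev 3: PC=4 idx=0 pred=N actual=N -> ctr[0]=0
Ev 4: PC=0 idx=0 pred=N actual=N -> ctr[0]=0
Ev 5: PC=2 idx=2 pred=T actual=T -> ctr[2]=3
Ev 6: PC=4 idx=0 pred=N actual=T -> ctr[0]=1
Ev 7: PC=2 idx=2 pred=T actual=T -> ctr[2]=3
Ev 8: PC=0 idx=0 pred=N actual=N -> ctr[0]=0
Ev 9: PC=2 idx=2 pred=T actual=N -> ctr[2]=2
Ev 10: PC=0 idx=0 pred=N actual=N -> ctr[0]=0
Ev 11: PC=0 idx=0 pred=N actual=N -> ctr[0]=0
Ev 12: PC=2 idx=2 pred=T actual=N -> ctr[2]=1
Ev 13: PC=4 idx=0 pred=N actual=T -> ctr[0]=1
Ev 14: PC=4 idx=0 pred=N actual=N -> ctr[0]=0

Answer: 0 2 1 2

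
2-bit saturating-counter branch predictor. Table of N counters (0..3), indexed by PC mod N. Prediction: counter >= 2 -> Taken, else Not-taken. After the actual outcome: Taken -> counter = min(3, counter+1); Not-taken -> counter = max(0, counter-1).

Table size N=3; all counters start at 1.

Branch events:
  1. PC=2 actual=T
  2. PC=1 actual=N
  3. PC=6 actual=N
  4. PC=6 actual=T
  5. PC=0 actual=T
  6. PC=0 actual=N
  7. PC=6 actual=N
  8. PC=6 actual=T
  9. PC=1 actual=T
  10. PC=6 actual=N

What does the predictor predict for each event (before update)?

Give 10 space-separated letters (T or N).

Answer: N N N N N T N N N N

Derivation:
Ev 1: PC=2 idx=2 pred=N actual=T -> ctr[2]=2
Ev 2: PC=1 idx=1 pred=N actual=N -> ctr[1]=0
Ev 3: PC=6 idx=0 pred=N actual=N -> ctr[0]=0
Ev 4: PC=6 idx=0 pred=N actual=T -> ctr[0]=1
Ev 5: PC=0 idx=0 pred=N actual=T -> ctr[0]=2
Ev 6: PC=0 idx=0 pred=T actual=N -> ctr[0]=1
Ev 7: PC=6 idx=0 pred=N actual=N -> ctr[0]=0
Ev 8: PC=6 idx=0 pred=N actual=T -> ctr[0]=1
Ev 9: PC=1 idx=1 pred=N actual=T -> ctr[1]=1
Ev 10: PC=6 idx=0 pred=N actual=N -> ctr[0]=0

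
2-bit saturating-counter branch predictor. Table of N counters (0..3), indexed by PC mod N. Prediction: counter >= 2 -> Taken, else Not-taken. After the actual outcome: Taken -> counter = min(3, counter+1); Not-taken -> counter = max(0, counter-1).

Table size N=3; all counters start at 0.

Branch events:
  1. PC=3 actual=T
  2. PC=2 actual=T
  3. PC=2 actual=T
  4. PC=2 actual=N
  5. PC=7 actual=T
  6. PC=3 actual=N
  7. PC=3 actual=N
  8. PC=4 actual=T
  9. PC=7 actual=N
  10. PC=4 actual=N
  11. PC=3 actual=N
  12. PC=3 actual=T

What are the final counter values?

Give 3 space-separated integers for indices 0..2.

Ev 1: PC=3 idx=0 pred=N actual=T -> ctr[0]=1
Ev 2: PC=2 idx=2 pred=N actual=T -> ctr[2]=1
Ev 3: PC=2 idx=2 pred=N actual=T -> ctr[2]=2
Ev 4: PC=2 idx=2 pred=T actual=N -> ctr[2]=1
Ev 5: PC=7 idx=1 pred=N actual=T -> ctr[1]=1
Ev 6: PC=3 idx=0 pred=N actual=N -> ctr[0]=0
Ev 7: PC=3 idx=0 pred=N actual=N -> ctr[0]=0
Ev 8: PC=4 idx=1 pred=N actual=T -> ctr[1]=2
Ev 9: PC=7 idx=1 pred=T actual=N -> ctr[1]=1
Ev 10: PC=4 idx=1 pred=N actual=N -> ctr[1]=0
Ev 11: PC=3 idx=0 pred=N actual=N -> ctr[0]=0
Ev 12: PC=3 idx=0 pred=N actual=T -> ctr[0]=1

Answer: 1 0 1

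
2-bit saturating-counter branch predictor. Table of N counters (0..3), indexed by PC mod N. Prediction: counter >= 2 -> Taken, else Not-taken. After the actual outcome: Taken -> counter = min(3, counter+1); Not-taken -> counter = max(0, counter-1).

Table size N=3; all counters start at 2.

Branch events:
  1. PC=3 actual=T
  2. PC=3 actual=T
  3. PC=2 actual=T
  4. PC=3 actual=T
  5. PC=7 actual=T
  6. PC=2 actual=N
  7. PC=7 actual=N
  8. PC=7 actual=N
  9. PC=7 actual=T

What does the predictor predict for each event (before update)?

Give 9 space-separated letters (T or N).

Answer: T T T T T T T T N

Derivation:
Ev 1: PC=3 idx=0 pred=T actual=T -> ctr[0]=3
Ev 2: PC=3 idx=0 pred=T actual=T -> ctr[0]=3
Ev 3: PC=2 idx=2 pred=T actual=T -> ctr[2]=3
Ev 4: PC=3 idx=0 pred=T actual=T -> ctr[0]=3
Ev 5: PC=7 idx=1 pred=T actual=T -> ctr[1]=3
Ev 6: PC=2 idx=2 pred=T actual=N -> ctr[2]=2
Ev 7: PC=7 idx=1 pred=T actual=N -> ctr[1]=2
Ev 8: PC=7 idx=1 pred=T actual=N -> ctr[1]=1
Ev 9: PC=7 idx=1 pred=N actual=T -> ctr[1]=2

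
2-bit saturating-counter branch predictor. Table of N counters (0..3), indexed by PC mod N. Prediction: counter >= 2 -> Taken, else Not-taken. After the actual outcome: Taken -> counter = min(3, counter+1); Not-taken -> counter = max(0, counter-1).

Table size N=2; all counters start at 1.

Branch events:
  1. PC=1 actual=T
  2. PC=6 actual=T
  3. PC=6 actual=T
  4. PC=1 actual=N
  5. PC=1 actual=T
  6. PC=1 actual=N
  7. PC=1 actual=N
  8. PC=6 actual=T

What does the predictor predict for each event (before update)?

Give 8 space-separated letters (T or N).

Answer: N N T T N T N T

Derivation:
Ev 1: PC=1 idx=1 pred=N actual=T -> ctr[1]=2
Ev 2: PC=6 idx=0 pred=N actual=T -> ctr[0]=2
Ev 3: PC=6 idx=0 pred=T actual=T -> ctr[0]=3
Ev 4: PC=1 idx=1 pred=T actual=N -> ctr[1]=1
Ev 5: PC=1 idx=1 pred=N actual=T -> ctr[1]=2
Ev 6: PC=1 idx=1 pred=T actual=N -> ctr[1]=1
Ev 7: PC=1 idx=1 pred=N actual=N -> ctr[1]=0
Ev 8: PC=6 idx=0 pred=T actual=T -> ctr[0]=3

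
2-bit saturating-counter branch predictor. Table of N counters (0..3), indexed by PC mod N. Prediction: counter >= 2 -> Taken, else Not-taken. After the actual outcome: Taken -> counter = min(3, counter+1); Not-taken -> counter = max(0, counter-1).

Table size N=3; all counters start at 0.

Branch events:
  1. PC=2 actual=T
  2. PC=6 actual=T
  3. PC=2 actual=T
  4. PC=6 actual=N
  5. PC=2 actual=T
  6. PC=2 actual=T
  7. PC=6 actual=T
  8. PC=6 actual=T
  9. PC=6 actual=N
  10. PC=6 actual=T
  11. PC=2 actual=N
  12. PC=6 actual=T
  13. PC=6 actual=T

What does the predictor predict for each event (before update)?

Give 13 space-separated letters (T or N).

Ev 1: PC=2 idx=2 pred=N actual=T -> ctr[2]=1
Ev 2: PC=6 idx=0 pred=N actual=T -> ctr[0]=1
Ev 3: PC=2 idx=2 pred=N actual=T -> ctr[2]=2
Ev 4: PC=6 idx=0 pred=N actual=N -> ctr[0]=0
Ev 5: PC=2 idx=2 pred=T actual=T -> ctr[2]=3
Ev 6: PC=2 idx=2 pred=T actual=T -> ctr[2]=3
Ev 7: PC=6 idx=0 pred=N actual=T -> ctr[0]=1
Ev 8: PC=6 idx=0 pred=N actual=T -> ctr[0]=2
Ev 9: PC=6 idx=0 pred=T actual=N -> ctr[0]=1
Ev 10: PC=6 idx=0 pred=N actual=T -> ctr[0]=2
Ev 11: PC=2 idx=2 pred=T actual=N -> ctr[2]=2
Ev 12: PC=6 idx=0 pred=T actual=T -> ctr[0]=3
Ev 13: PC=6 idx=0 pred=T actual=T -> ctr[0]=3

Answer: N N N N T T N N T N T T T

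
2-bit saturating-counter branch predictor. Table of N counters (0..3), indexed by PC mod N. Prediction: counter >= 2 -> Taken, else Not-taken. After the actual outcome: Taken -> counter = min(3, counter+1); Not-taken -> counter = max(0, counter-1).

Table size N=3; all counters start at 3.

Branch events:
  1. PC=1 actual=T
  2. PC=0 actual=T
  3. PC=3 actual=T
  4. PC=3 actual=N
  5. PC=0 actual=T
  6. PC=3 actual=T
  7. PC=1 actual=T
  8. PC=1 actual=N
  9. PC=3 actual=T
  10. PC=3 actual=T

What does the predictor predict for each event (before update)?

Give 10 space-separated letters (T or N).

Ev 1: PC=1 idx=1 pred=T actual=T -> ctr[1]=3
Ev 2: PC=0 idx=0 pred=T actual=T -> ctr[0]=3
Ev 3: PC=3 idx=0 pred=T actual=T -> ctr[0]=3
Ev 4: PC=3 idx=0 pred=T actual=N -> ctr[0]=2
Ev 5: PC=0 idx=0 pred=T actual=T -> ctr[0]=3
Ev 6: PC=3 idx=0 pred=T actual=T -> ctr[0]=3
Ev 7: PC=1 idx=1 pred=T actual=T -> ctr[1]=3
Ev 8: PC=1 idx=1 pred=T actual=N -> ctr[1]=2
Ev 9: PC=3 idx=0 pred=T actual=T -> ctr[0]=3
Ev 10: PC=3 idx=0 pred=T actual=T -> ctr[0]=3

Answer: T T T T T T T T T T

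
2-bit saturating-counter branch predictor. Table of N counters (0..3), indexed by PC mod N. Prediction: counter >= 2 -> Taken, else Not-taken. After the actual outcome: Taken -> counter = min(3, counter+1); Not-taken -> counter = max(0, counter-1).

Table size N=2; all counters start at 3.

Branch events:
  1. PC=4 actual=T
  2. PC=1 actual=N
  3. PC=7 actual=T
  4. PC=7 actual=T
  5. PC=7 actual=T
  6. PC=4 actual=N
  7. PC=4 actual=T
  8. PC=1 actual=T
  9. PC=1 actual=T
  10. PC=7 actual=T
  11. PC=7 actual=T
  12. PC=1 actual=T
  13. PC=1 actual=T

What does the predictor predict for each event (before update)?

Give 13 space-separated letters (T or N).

Ev 1: PC=4 idx=0 pred=T actual=T -> ctr[0]=3
Ev 2: PC=1 idx=1 pred=T actual=N -> ctr[1]=2
Ev 3: PC=7 idx=1 pred=T actual=T -> ctr[1]=3
Ev 4: PC=7 idx=1 pred=T actual=T -> ctr[1]=3
Ev 5: PC=7 idx=1 pred=T actual=T -> ctr[1]=3
Ev 6: PC=4 idx=0 pred=T actual=N -> ctr[0]=2
Ev 7: PC=4 idx=0 pred=T actual=T -> ctr[0]=3
Ev 8: PC=1 idx=1 pred=T actual=T -> ctr[1]=3
Ev 9: PC=1 idx=1 pred=T actual=T -> ctr[1]=3
Ev 10: PC=7 idx=1 pred=T actual=T -> ctr[1]=3
Ev 11: PC=7 idx=1 pred=T actual=T -> ctr[1]=3
Ev 12: PC=1 idx=1 pred=T actual=T -> ctr[1]=3
Ev 13: PC=1 idx=1 pred=T actual=T -> ctr[1]=3

Answer: T T T T T T T T T T T T T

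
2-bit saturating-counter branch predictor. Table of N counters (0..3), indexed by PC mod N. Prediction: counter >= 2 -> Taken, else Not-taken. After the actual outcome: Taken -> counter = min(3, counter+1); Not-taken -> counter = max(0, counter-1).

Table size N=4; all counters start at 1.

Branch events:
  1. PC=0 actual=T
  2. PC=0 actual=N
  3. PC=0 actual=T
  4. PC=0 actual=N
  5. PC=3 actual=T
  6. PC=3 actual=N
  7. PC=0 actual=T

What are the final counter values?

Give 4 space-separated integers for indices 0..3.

Ev 1: PC=0 idx=0 pred=N actual=T -> ctr[0]=2
Ev 2: PC=0 idx=0 pred=T actual=N -> ctr[0]=1
Ev 3: PC=0 idx=0 pred=N actual=T -> ctr[0]=2
Ev 4: PC=0 idx=0 pred=T actual=N -> ctr[0]=1
Ev 5: PC=3 idx=3 pred=N actual=T -> ctr[3]=2
Ev 6: PC=3 idx=3 pred=T actual=N -> ctr[3]=1
Ev 7: PC=0 idx=0 pred=N actual=T -> ctr[0]=2

Answer: 2 1 1 1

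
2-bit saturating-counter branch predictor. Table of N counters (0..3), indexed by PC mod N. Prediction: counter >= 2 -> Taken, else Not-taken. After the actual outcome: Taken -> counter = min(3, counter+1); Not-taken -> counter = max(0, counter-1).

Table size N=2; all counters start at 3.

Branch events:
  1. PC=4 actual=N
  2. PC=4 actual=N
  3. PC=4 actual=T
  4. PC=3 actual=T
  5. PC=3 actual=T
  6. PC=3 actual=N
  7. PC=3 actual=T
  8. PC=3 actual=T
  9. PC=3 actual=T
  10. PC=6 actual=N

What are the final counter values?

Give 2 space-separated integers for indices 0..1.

Ev 1: PC=4 idx=0 pred=T actual=N -> ctr[0]=2
Ev 2: PC=4 idx=0 pred=T actual=N -> ctr[0]=1
Ev 3: PC=4 idx=0 pred=N actual=T -> ctr[0]=2
Ev 4: PC=3 idx=1 pred=T actual=T -> ctr[1]=3
Ev 5: PC=3 idx=1 pred=T actual=T -> ctr[1]=3
Ev 6: PC=3 idx=1 pred=T actual=N -> ctr[1]=2
Ev 7: PC=3 idx=1 pred=T actual=T -> ctr[1]=3
Ev 8: PC=3 idx=1 pred=T actual=T -> ctr[1]=3
Ev 9: PC=3 idx=1 pred=T actual=T -> ctr[1]=3
Ev 10: PC=6 idx=0 pred=T actual=N -> ctr[0]=1

Answer: 1 3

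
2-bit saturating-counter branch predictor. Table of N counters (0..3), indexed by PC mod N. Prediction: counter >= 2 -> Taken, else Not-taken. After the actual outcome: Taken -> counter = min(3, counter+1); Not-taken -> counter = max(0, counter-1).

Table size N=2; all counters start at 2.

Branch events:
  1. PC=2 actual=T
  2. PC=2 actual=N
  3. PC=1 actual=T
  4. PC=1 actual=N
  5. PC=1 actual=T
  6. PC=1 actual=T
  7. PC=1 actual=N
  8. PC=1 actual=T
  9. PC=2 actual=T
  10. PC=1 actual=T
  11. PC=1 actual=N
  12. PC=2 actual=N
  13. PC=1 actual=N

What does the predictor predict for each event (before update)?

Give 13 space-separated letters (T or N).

Answer: T T T T T T T T T T T T T

Derivation:
Ev 1: PC=2 idx=0 pred=T actual=T -> ctr[0]=3
Ev 2: PC=2 idx=0 pred=T actual=N -> ctr[0]=2
Ev 3: PC=1 idx=1 pred=T actual=T -> ctr[1]=3
Ev 4: PC=1 idx=1 pred=T actual=N -> ctr[1]=2
Ev 5: PC=1 idx=1 pred=T actual=T -> ctr[1]=3
Ev 6: PC=1 idx=1 pred=T actual=T -> ctr[1]=3
Ev 7: PC=1 idx=1 pred=T actual=N -> ctr[1]=2
Ev 8: PC=1 idx=1 pred=T actual=T -> ctr[1]=3
Ev 9: PC=2 idx=0 pred=T actual=T -> ctr[0]=3
Ev 10: PC=1 idx=1 pred=T actual=T -> ctr[1]=3
Ev 11: PC=1 idx=1 pred=T actual=N -> ctr[1]=2
Ev 12: PC=2 idx=0 pred=T actual=N -> ctr[0]=2
Ev 13: PC=1 idx=1 pred=T actual=N -> ctr[1]=1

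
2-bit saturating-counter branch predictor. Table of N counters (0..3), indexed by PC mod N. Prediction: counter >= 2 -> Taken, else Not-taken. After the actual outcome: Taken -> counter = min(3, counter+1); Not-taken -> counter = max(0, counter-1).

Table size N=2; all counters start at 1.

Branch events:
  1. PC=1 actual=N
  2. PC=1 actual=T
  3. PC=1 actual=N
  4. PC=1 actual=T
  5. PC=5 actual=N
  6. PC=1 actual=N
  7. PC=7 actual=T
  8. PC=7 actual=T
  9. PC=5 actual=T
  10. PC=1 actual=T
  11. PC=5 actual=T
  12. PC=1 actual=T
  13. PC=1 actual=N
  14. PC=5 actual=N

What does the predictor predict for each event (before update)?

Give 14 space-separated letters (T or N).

Ev 1: PC=1 idx=1 pred=N actual=N -> ctr[1]=0
Ev 2: PC=1 idx=1 pred=N actual=T -> ctr[1]=1
Ev 3: PC=1 idx=1 pred=N actual=N -> ctr[1]=0
Ev 4: PC=1 idx=1 pred=N actual=T -> ctr[1]=1
Ev 5: PC=5 idx=1 pred=N actual=N -> ctr[1]=0
Ev 6: PC=1 idx=1 pred=N actual=N -> ctr[1]=0
Ev 7: PC=7 idx=1 pred=N actual=T -> ctr[1]=1
Ev 8: PC=7 idx=1 pred=N actual=T -> ctr[1]=2
Ev 9: PC=5 idx=1 pred=T actual=T -> ctr[1]=3
Ev 10: PC=1 idx=1 pred=T actual=T -> ctr[1]=3
Ev 11: PC=5 idx=1 pred=T actual=T -> ctr[1]=3
Ev 12: PC=1 idx=1 pred=T actual=T -> ctr[1]=3
Ev 13: PC=1 idx=1 pred=T actual=N -> ctr[1]=2
Ev 14: PC=5 idx=1 pred=T actual=N -> ctr[1]=1

Answer: N N N N N N N N T T T T T T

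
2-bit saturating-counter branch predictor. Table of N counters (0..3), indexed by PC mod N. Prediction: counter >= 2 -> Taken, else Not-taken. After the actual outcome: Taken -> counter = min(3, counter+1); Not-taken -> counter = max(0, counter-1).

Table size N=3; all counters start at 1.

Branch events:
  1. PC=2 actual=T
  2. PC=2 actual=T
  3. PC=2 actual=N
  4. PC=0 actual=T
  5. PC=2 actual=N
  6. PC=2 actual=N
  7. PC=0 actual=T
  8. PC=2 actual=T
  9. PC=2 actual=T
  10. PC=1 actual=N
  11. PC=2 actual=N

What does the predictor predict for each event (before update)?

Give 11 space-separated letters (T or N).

Answer: N T T N T N T N N N T

Derivation:
Ev 1: PC=2 idx=2 pred=N actual=T -> ctr[2]=2
Ev 2: PC=2 idx=2 pred=T actual=T -> ctr[2]=3
Ev 3: PC=2 idx=2 pred=T actual=N -> ctr[2]=2
Ev 4: PC=0 idx=0 pred=N actual=T -> ctr[0]=2
Ev 5: PC=2 idx=2 pred=T actual=N -> ctr[2]=1
Ev 6: PC=2 idx=2 pred=N actual=N -> ctr[2]=0
Ev 7: PC=0 idx=0 pred=T actual=T -> ctr[0]=3
Ev 8: PC=2 idx=2 pred=N actual=T -> ctr[2]=1
Ev 9: PC=2 idx=2 pred=N actual=T -> ctr[2]=2
Ev 10: PC=1 idx=1 pred=N actual=N -> ctr[1]=0
Ev 11: PC=2 idx=2 pred=T actual=N -> ctr[2]=1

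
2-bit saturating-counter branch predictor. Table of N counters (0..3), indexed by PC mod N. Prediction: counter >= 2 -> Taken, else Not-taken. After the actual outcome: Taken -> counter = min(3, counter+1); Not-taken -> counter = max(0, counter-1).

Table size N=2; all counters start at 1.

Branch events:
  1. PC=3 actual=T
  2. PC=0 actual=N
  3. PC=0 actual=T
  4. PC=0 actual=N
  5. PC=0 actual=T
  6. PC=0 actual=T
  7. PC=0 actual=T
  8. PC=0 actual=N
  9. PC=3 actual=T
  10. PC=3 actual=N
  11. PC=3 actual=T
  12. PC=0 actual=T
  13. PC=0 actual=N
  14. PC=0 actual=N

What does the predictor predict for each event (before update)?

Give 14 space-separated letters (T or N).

Answer: N N N N N N T T T T T T T T

Derivation:
Ev 1: PC=3 idx=1 pred=N actual=T -> ctr[1]=2
Ev 2: PC=0 idx=0 pred=N actual=N -> ctr[0]=0
Ev 3: PC=0 idx=0 pred=N actual=T -> ctr[0]=1
Ev 4: PC=0 idx=0 pred=N actual=N -> ctr[0]=0
Ev 5: PC=0 idx=0 pred=N actual=T -> ctr[0]=1
Ev 6: PC=0 idx=0 pred=N actual=T -> ctr[0]=2
Ev 7: PC=0 idx=0 pred=T actual=T -> ctr[0]=3
Ev 8: PC=0 idx=0 pred=T actual=N -> ctr[0]=2
Ev 9: PC=3 idx=1 pred=T actual=T -> ctr[1]=3
Ev 10: PC=3 idx=1 pred=T actual=N -> ctr[1]=2
Ev 11: PC=3 idx=1 pred=T actual=T -> ctr[1]=3
Ev 12: PC=0 idx=0 pred=T actual=T -> ctr[0]=3
Ev 13: PC=0 idx=0 pred=T actual=N -> ctr[0]=2
Ev 14: PC=0 idx=0 pred=T actual=N -> ctr[0]=1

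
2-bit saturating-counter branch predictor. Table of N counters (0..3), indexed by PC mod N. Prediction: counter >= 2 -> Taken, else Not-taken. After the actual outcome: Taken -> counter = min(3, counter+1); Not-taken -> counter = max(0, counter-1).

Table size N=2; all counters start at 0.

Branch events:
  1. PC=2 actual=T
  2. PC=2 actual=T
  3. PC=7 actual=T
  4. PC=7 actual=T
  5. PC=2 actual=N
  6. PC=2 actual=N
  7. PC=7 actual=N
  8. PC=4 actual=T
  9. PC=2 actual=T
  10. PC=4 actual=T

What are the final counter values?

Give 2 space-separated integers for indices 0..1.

Ev 1: PC=2 idx=0 pred=N actual=T -> ctr[0]=1
Ev 2: PC=2 idx=0 pred=N actual=T -> ctr[0]=2
Ev 3: PC=7 idx=1 pred=N actual=T -> ctr[1]=1
Ev 4: PC=7 idx=1 pred=N actual=T -> ctr[1]=2
Ev 5: PC=2 idx=0 pred=T actual=N -> ctr[0]=1
Ev 6: PC=2 idx=0 pred=N actual=N -> ctr[0]=0
Ev 7: PC=7 idx=1 pred=T actual=N -> ctr[1]=1
Ev 8: PC=4 idx=0 pred=N actual=T -> ctr[0]=1
Ev 9: PC=2 idx=0 pred=N actual=T -> ctr[0]=2
Ev 10: PC=4 idx=0 pred=T actual=T -> ctr[0]=3

Answer: 3 1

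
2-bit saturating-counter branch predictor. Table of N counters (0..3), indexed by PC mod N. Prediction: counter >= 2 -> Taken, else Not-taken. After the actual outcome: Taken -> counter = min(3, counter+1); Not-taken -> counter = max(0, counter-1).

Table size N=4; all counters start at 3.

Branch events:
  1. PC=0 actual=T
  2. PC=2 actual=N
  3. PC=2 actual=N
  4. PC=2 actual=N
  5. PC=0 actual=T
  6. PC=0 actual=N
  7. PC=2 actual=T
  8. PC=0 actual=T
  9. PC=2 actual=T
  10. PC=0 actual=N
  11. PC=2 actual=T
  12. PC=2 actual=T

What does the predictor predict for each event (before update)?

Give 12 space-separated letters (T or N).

Answer: T T T N T T N T N T T T

Derivation:
Ev 1: PC=0 idx=0 pred=T actual=T -> ctr[0]=3
Ev 2: PC=2 idx=2 pred=T actual=N -> ctr[2]=2
Ev 3: PC=2 idx=2 pred=T actual=N -> ctr[2]=1
Ev 4: PC=2 idx=2 pred=N actual=N -> ctr[2]=0
Ev 5: PC=0 idx=0 pred=T actual=T -> ctr[0]=3
Ev 6: PC=0 idx=0 pred=T actual=N -> ctr[0]=2
Ev 7: PC=2 idx=2 pred=N actual=T -> ctr[2]=1
Ev 8: PC=0 idx=0 pred=T actual=T -> ctr[0]=3
Ev 9: PC=2 idx=2 pred=N actual=T -> ctr[2]=2
Ev 10: PC=0 idx=0 pred=T actual=N -> ctr[0]=2
Ev 11: PC=2 idx=2 pred=T actual=T -> ctr[2]=3
Ev 12: PC=2 idx=2 pred=T actual=T -> ctr[2]=3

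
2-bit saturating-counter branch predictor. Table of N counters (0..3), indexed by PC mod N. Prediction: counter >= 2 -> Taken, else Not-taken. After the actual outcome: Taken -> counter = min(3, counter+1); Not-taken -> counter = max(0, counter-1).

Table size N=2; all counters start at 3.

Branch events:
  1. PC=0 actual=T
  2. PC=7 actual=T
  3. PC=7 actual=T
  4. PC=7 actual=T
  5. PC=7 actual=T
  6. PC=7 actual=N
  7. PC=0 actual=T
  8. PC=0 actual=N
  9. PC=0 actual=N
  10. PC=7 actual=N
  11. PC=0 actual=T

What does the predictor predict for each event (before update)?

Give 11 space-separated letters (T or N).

Answer: T T T T T T T T T T N

Derivation:
Ev 1: PC=0 idx=0 pred=T actual=T -> ctr[0]=3
Ev 2: PC=7 idx=1 pred=T actual=T -> ctr[1]=3
Ev 3: PC=7 idx=1 pred=T actual=T -> ctr[1]=3
Ev 4: PC=7 idx=1 pred=T actual=T -> ctr[1]=3
Ev 5: PC=7 idx=1 pred=T actual=T -> ctr[1]=3
Ev 6: PC=7 idx=1 pred=T actual=N -> ctr[1]=2
Ev 7: PC=0 idx=0 pred=T actual=T -> ctr[0]=3
Ev 8: PC=0 idx=0 pred=T actual=N -> ctr[0]=2
Ev 9: PC=0 idx=0 pred=T actual=N -> ctr[0]=1
Ev 10: PC=7 idx=1 pred=T actual=N -> ctr[1]=1
Ev 11: PC=0 idx=0 pred=N actual=T -> ctr[0]=2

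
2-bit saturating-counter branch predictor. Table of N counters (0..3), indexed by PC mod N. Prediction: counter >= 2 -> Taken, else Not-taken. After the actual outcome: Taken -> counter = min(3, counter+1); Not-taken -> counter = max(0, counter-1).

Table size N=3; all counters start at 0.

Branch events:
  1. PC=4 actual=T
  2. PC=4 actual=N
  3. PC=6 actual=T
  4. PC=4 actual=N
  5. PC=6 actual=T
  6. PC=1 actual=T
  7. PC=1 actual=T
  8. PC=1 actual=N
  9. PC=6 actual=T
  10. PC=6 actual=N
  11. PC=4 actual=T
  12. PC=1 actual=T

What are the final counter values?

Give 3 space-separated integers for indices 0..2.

Answer: 2 3 0

Derivation:
Ev 1: PC=4 idx=1 pred=N actual=T -> ctr[1]=1
Ev 2: PC=4 idx=1 pred=N actual=N -> ctr[1]=0
Ev 3: PC=6 idx=0 pred=N actual=T -> ctr[0]=1
Ev 4: PC=4 idx=1 pred=N actual=N -> ctr[1]=0
Ev 5: PC=6 idx=0 pred=N actual=T -> ctr[0]=2
Ev 6: PC=1 idx=1 pred=N actual=T -> ctr[1]=1
Ev 7: PC=1 idx=1 pred=N actual=T -> ctr[1]=2
Ev 8: PC=1 idx=1 pred=T actual=N -> ctr[1]=1
Ev 9: PC=6 idx=0 pred=T actual=T -> ctr[0]=3
Ev 10: PC=6 idx=0 pred=T actual=N -> ctr[0]=2
Ev 11: PC=4 idx=1 pred=N actual=T -> ctr[1]=2
Ev 12: PC=1 idx=1 pred=T actual=T -> ctr[1]=3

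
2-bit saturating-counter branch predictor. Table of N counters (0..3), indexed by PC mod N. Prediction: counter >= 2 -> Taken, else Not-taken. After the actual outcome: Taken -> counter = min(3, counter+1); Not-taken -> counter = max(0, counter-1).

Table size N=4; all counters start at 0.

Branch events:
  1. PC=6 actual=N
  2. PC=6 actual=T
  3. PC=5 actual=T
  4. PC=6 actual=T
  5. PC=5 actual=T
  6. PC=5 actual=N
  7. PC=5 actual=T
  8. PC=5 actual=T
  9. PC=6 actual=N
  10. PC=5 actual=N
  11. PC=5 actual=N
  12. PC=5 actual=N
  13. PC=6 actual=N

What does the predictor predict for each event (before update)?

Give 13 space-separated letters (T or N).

Answer: N N N N N T N T T T T N N

Derivation:
Ev 1: PC=6 idx=2 pred=N actual=N -> ctr[2]=0
Ev 2: PC=6 idx=2 pred=N actual=T -> ctr[2]=1
Ev 3: PC=5 idx=1 pred=N actual=T -> ctr[1]=1
Ev 4: PC=6 idx=2 pred=N actual=T -> ctr[2]=2
Ev 5: PC=5 idx=1 pred=N actual=T -> ctr[1]=2
Ev 6: PC=5 idx=1 pred=T actual=N -> ctr[1]=1
Ev 7: PC=5 idx=1 pred=N actual=T -> ctr[1]=2
Ev 8: PC=5 idx=1 pred=T actual=T -> ctr[1]=3
Ev 9: PC=6 idx=2 pred=T actual=N -> ctr[2]=1
Ev 10: PC=5 idx=1 pred=T actual=N -> ctr[1]=2
Ev 11: PC=5 idx=1 pred=T actual=N -> ctr[1]=1
Ev 12: PC=5 idx=1 pred=N actual=N -> ctr[1]=0
Ev 13: PC=6 idx=2 pred=N actual=N -> ctr[2]=0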